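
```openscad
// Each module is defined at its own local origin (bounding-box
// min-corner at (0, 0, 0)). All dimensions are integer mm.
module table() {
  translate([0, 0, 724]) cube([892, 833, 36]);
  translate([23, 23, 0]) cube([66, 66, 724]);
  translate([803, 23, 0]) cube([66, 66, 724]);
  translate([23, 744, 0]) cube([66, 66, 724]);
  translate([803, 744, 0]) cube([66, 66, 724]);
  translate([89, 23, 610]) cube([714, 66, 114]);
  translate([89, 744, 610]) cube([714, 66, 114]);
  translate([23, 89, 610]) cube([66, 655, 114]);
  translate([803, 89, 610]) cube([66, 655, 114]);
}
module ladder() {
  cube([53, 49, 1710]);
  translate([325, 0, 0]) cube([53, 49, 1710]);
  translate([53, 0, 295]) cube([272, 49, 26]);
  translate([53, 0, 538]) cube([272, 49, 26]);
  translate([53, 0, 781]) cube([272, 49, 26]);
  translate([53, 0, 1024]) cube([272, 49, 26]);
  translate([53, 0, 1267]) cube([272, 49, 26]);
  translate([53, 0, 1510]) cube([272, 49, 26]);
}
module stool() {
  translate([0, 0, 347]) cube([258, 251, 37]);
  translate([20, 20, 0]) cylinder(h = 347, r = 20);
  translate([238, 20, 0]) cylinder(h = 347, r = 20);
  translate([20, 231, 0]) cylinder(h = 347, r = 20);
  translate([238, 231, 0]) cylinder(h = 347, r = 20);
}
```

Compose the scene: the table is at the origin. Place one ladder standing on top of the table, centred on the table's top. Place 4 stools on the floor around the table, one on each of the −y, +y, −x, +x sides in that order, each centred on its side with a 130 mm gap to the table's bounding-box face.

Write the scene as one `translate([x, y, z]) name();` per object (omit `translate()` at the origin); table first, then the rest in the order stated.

table();
translate([257, 392, 760]) ladder();
translate([317, -381, 0]) stool();
translate([317, 963, 0]) stool();
translate([-388, 291, 0]) stool();
translate([1022, 291, 0]) stool();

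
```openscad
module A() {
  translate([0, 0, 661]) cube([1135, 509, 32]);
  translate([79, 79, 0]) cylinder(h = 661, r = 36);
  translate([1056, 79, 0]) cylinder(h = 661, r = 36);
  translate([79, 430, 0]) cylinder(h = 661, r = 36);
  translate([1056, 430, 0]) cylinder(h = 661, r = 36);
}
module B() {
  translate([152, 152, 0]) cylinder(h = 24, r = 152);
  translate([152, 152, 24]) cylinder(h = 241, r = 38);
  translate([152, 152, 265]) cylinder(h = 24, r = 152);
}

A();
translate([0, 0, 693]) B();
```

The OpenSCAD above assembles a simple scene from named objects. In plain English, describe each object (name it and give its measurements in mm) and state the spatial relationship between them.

A is a rectangular dining table. The top is 1135×509×32 mm with its upper surface at z = 693 mm. It stands on four round legs of 72 mm diameter, each leg's bounding box inset 43 mm from the nearest pair of top edges, running from the floor to the underside of the top.

B is a spool: two coaxial disc flanges of radius 152 mm and thickness 24 mm, joined by a core cylinder of radius 38 mm and height 241 mm. The lower flange rests on z = 0 and the three cylinders share a vertical axis.

The spool is on top of the table.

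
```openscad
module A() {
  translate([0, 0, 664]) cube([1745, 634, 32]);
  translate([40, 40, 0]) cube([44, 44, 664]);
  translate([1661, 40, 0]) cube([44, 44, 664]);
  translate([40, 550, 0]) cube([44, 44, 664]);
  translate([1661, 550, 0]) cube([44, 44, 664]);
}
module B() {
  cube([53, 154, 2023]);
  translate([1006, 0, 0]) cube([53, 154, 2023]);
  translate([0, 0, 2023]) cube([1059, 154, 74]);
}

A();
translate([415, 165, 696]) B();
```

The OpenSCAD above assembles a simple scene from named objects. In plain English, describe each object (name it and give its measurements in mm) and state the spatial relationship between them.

A is a rectangular dining table. The top is 1745×634×32 mm with its upper surface at z = 696 mm. It stands on four 44×44 mm square legs, each inset 40 mm from the nearest pair of top edges, running from the floor to the underside of the top.

B is a door frame. The clear opening is 953 mm wide and 2023 mm high. Two 53 mm wide jambs, 154 mm deep, stand either side of the opening from the floor to the top of the opening. A 74 mm thick head sits across the top of both jambs, spanning the full outside width of the frame.

The door frame is on top of the table.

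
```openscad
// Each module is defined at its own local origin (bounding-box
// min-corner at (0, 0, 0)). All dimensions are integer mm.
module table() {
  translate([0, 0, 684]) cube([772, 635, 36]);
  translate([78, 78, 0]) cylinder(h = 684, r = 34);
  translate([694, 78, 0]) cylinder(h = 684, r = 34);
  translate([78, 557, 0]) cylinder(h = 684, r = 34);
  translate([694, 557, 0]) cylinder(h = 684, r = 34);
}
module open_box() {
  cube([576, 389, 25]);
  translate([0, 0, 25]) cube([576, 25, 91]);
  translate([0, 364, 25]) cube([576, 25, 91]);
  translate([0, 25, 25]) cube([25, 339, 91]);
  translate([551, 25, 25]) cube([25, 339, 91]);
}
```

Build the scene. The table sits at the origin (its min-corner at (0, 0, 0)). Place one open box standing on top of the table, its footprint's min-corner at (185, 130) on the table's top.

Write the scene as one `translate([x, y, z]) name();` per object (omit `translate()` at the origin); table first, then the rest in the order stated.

table();
translate([185, 130, 720]) open_box();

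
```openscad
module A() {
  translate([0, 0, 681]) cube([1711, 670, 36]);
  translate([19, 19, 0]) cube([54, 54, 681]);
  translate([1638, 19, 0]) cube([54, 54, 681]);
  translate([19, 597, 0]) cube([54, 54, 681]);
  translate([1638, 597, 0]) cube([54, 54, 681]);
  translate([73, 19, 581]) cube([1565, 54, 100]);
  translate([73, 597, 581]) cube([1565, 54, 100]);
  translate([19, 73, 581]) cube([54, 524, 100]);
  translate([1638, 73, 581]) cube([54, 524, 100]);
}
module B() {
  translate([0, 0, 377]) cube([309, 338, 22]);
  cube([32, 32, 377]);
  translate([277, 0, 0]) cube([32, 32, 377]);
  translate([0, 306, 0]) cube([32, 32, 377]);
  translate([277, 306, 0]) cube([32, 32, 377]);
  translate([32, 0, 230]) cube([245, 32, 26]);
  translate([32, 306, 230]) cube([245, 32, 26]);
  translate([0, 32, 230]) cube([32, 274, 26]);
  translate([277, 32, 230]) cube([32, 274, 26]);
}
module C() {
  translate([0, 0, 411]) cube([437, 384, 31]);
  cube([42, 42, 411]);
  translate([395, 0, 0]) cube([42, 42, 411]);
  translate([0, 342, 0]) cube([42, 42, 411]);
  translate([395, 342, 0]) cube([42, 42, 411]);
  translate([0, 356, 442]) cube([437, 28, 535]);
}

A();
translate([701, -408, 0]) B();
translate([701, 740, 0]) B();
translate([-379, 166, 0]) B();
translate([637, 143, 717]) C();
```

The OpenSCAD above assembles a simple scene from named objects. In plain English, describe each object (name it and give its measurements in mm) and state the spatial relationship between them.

A is a table with a 1711×670 mm rectangular top, 36 mm thick, top surface at z = 717 mm, supported by four 54×54 mm square legs, each inset 19 mm from the nearest pair of top edges, running from the floor. Four apron rails, 54 mm thick and 100 mm tall, run between adjacent legs with their top edges flush with the underside of the top and their outer faces flush with the legs' outer faces.

B is a simple wooden stool: a rectangular seat 309 mm (x) by 338 mm (y), 22 mm thick, top face at z = 399 mm, on four square legs, each 32×32 mm in cross-section. The legs rest on z = 0, each flush with a corner of the seat. Four stretchers, 32 mm wide and 26 mm tall, connect adjacent legs with their undersides at z = 230 mm, each running between the inner faces of the legs it joins and aligned with the legs' outer faces on the other axis.

C is a chair: 437×384 mm seat, 31 mm thick, top at z = 442 mm, on four 42 mm square corner legs flush with the seat edges. A 28 mm thick backrest slab spans the full seat width, extending 535 mm above the seat top, its back face flush with the seat's +y edge.

Three stools sit around the table at the −y, +y, −x sides. The chair is on top of the table, centred.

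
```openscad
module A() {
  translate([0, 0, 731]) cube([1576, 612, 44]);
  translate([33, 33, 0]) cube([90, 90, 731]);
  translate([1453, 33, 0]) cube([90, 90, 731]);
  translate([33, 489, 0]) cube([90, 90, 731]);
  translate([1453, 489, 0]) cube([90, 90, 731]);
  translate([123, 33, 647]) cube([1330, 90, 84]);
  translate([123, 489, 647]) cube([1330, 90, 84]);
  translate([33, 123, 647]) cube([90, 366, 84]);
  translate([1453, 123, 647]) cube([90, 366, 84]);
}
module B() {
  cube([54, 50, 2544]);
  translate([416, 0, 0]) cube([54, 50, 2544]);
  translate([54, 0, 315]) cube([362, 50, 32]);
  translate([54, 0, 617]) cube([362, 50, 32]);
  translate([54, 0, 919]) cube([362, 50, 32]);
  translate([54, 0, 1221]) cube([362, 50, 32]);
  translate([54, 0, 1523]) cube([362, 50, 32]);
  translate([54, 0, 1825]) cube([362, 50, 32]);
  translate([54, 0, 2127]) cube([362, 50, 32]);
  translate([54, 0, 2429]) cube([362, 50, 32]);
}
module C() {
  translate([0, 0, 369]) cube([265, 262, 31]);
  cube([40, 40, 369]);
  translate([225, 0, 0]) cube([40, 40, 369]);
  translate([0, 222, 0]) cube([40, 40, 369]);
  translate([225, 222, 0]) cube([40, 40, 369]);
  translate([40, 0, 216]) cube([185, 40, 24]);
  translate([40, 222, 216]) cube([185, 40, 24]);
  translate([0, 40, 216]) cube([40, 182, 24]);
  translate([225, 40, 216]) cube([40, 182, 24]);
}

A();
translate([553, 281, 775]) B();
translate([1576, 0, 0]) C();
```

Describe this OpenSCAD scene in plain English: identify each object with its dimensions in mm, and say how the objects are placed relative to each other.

A is a rectangular dining table. The top is 1576×612×44 mm with its upper surface at z = 775 mm. It stands on four 90×90 mm square legs, each inset 33 mm from the nearest pair of top edges, running from the floor to the underside of the top. Four apron rails, 90 mm thick and 84 mm tall, run between adjacent legs with their top edges flush with the underside of the top and their outer faces flush with the legs' outer faces.

B is a straight ladder. Two 54×50 mm vertical rails, 2544 mm tall, stand 470 mm apart (outside-to-outside) with their front faces coplanar on the −y side. 8 rungs, each 50 mm deep and 32 mm tall, span between the inner faces of the rails, front faces flush with the rails. The lowest rung's underside is at z = 315 mm and rungs are spaced 302 mm apart (underside to underside).

C is a simple wooden stool: a rectangular seat 265 mm (x) by 262 mm (y), 31 mm thick, top face at z = 400 mm, on four square legs, each 40×40 mm in cross-section. The legs rest on z = 0, each flush with a corner of the seat. Four stretchers, 40 mm wide and 24 mm tall, connect adjacent legs with their undersides at z = 216 mm, each running between the inner faces of the legs it joins and aligned with the legs' outer faces on the other axis.

The ladder is on top of the table, centred. The stool is against the table's +x side, with their −y faces flush.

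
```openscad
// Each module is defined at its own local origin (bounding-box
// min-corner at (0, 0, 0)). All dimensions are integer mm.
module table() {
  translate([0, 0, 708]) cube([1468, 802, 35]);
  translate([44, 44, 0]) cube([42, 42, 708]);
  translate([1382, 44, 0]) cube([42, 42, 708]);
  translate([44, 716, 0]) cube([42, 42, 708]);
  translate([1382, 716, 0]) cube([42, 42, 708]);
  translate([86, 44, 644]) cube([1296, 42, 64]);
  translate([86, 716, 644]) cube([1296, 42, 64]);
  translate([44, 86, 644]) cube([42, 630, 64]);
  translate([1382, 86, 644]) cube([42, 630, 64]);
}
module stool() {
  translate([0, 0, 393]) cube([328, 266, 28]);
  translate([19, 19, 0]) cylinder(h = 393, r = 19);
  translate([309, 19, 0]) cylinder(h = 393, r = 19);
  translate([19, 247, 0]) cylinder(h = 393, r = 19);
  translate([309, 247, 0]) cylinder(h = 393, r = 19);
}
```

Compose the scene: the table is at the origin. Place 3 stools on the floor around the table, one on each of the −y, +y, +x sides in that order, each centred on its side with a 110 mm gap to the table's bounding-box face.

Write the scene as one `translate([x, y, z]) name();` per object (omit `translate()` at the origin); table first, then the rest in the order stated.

table();
translate([570, -376, 0]) stool();
translate([570, 912, 0]) stool();
translate([1578, 268, 0]) stool();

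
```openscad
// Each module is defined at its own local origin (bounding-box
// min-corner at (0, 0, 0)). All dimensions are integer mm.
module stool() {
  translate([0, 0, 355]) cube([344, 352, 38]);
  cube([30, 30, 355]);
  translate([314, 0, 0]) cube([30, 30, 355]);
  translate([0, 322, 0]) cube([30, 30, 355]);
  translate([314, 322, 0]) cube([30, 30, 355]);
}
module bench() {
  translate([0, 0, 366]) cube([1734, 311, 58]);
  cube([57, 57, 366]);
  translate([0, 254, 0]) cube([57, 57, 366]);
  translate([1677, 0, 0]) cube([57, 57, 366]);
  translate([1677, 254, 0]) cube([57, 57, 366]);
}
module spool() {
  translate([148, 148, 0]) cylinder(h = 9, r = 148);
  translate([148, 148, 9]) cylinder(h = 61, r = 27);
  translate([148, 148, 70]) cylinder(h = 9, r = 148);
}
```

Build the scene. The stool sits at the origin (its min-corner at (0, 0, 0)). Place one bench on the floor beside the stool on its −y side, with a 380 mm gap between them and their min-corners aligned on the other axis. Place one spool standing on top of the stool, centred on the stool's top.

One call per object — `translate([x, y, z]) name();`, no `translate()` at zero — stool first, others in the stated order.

stool();
translate([0, -691, 0]) bench();
translate([24, 28, 393]) spool();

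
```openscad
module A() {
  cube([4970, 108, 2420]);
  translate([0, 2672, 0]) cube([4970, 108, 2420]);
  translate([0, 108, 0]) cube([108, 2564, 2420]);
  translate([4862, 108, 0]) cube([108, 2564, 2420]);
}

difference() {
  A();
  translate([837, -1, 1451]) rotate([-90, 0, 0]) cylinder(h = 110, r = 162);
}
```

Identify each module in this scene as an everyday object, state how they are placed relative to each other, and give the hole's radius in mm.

The subtracted cylinder has r = 162 mm.

A is a house frame. The house frame has a circular hole through its front wall. The hole's radius is 162 mm.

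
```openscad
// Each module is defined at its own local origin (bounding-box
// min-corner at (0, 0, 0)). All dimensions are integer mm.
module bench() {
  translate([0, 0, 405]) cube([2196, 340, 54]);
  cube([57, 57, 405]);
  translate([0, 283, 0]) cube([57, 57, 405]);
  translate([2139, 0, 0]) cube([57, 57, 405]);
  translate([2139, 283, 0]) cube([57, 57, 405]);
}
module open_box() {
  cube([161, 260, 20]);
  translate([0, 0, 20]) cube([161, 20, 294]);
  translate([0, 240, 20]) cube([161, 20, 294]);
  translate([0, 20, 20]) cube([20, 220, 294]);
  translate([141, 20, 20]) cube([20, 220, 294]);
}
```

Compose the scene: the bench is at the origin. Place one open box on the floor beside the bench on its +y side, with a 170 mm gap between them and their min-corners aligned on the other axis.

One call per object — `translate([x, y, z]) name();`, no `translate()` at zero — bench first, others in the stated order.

bench();
translate([0, 510, 0]) open_box();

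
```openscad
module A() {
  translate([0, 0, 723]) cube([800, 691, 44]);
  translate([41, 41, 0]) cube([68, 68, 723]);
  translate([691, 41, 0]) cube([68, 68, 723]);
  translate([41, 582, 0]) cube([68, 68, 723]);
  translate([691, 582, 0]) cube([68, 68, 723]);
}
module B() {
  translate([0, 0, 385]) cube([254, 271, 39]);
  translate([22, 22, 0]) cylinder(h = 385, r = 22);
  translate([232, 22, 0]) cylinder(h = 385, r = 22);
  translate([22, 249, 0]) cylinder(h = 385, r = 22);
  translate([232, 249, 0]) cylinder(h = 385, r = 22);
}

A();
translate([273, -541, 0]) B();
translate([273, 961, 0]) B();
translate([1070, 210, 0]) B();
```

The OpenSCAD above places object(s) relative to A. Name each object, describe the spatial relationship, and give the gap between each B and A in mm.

A is a table. B is a stool. Three stools sit around the table at the −y, +y, +x sides. The gap between each stool and the table is 270 mm.

Each stool's nearest face is 270 mm from the table's bounding box.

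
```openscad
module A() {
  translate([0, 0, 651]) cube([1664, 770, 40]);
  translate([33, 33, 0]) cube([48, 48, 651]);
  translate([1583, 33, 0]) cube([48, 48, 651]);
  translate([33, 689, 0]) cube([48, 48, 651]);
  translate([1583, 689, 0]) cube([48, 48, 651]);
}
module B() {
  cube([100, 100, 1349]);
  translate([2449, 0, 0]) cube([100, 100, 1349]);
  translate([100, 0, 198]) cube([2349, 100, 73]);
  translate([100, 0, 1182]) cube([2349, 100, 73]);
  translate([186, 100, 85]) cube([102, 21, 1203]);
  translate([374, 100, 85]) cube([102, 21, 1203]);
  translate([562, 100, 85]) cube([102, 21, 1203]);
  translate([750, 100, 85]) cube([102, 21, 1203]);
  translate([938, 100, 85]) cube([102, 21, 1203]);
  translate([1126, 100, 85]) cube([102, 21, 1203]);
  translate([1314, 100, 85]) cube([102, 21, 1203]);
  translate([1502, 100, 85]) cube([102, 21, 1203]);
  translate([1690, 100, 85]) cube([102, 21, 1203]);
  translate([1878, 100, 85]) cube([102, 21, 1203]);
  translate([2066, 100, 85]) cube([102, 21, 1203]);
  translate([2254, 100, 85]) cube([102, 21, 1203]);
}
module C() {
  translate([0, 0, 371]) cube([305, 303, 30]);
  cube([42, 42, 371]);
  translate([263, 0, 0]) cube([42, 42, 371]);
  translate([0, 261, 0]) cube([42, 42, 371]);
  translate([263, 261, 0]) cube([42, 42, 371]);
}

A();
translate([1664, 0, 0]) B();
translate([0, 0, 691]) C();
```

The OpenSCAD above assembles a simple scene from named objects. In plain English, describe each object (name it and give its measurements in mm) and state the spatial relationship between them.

A is a table: top 1664 mm (x) × 770 mm (y), 40 mm thick, upper face at z = 691 mm, on four 48×48 mm square legs, each inset 33 mm from the nearest pair of top edges, running from z = 0 to the bottom of the top.

B is a fence section. Two 100×100 mm posts, 1349 mm tall, stand on the floor with a clear span of 2349 mm between their inner faces. Two horizontal rails of 100×73 mm section span the gap between the posts with their undersides at z = 198 mm and z = 1182 mm, flush with the posts' −y face. 12 pickets, each 102 mm wide, 21 mm thick and 1203 mm tall, are fixed to the +y face of the rails with their bottoms at z = 85 mm, evenly spaced across the span with equal gaps (rounded down to the nearest mm) at the −x end and between each pair — any rounding remainder accumulates at the +x end.

C is a four-legged stool. The seat is a 305×303×30 mm slab whose top surface is at z = 401 mm; four square legs, each 42×42 mm in cross-section, run from the floor (z = 0) to the underside of the seat, each flush with a corner of the seat.

The fence section is against the table's +x side, with their −y faces flush. The stool is on top of the table.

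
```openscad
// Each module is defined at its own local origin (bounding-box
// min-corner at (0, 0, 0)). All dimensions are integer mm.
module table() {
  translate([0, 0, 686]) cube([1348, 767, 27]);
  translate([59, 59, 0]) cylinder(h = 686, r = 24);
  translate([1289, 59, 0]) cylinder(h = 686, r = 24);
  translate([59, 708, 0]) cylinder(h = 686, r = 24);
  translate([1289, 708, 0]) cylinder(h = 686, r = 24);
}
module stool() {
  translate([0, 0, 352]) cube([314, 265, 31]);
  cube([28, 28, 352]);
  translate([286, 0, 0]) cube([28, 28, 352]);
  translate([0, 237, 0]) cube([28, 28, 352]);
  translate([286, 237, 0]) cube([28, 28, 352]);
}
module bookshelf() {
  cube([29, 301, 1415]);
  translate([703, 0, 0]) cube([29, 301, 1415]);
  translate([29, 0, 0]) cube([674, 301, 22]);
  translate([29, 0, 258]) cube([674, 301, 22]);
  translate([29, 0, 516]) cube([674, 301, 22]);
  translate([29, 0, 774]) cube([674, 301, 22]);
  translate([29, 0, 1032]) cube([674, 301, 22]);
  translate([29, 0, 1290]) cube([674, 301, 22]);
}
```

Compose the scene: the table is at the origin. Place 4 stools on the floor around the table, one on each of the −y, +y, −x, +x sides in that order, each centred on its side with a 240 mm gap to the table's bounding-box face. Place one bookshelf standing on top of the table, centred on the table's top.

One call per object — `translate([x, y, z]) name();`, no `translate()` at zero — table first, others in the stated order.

table();
translate([517, -505, 0]) stool();
translate([517, 1007, 0]) stool();
translate([-554, 251, 0]) stool();
translate([1588, 251, 0]) stool();
translate([308, 233, 713]) bookshelf();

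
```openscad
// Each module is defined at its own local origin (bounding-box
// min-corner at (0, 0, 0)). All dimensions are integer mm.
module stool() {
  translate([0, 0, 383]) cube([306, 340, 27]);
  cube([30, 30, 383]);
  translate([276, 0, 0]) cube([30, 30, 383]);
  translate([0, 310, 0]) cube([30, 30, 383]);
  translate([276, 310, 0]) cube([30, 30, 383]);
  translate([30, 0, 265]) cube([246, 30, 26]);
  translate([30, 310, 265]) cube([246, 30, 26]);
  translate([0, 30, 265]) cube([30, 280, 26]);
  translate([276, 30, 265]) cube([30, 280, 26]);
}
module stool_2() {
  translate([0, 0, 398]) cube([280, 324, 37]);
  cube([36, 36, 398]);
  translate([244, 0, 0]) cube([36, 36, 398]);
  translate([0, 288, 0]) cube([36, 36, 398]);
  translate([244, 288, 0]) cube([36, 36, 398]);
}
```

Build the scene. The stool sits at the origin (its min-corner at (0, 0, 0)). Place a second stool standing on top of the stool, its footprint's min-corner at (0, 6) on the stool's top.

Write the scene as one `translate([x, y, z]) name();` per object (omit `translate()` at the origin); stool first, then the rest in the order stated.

stool();
translate([0, 6, 410]) stool_2();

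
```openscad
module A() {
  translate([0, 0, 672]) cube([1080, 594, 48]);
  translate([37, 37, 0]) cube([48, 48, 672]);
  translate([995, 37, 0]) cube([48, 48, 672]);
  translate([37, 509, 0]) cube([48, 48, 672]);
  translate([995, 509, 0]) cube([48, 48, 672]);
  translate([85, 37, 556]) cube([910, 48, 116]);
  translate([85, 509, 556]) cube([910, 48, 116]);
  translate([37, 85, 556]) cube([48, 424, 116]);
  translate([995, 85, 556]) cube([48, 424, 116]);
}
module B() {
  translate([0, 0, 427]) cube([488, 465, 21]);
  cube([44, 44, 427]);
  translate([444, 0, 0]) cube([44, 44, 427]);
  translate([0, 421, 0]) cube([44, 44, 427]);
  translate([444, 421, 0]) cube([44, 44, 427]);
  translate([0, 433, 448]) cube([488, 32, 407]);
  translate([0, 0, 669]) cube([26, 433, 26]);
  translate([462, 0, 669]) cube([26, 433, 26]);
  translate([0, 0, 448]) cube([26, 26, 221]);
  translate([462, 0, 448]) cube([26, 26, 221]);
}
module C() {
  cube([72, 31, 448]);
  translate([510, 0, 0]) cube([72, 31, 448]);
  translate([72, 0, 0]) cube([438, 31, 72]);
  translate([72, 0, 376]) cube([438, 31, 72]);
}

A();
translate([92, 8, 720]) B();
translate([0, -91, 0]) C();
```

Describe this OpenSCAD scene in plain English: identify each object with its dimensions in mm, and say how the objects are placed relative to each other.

A is a rectangular dining table. The top is 1080×594×48 mm with its upper surface at z = 720 mm. It stands on four 48×48 mm square legs, each inset 37 mm from the nearest pair of top edges, running from the floor to the underside of the top. Four apron rails, 48 mm thick and 116 mm tall, run between adjacent legs with their top edges flush with the underside of the top and their outer faces flush with the legs' outer faces.

B is a chair. The seat is a 488×465×21 mm slab with its top at z = 448 mm, on four 44×44 mm corner legs (flush with the seat edges, standing on z = 0). A flat backrest 32 mm thick, 407 mm tall, spans the full seat width and rises from the seat top along its +y edge, rear face flush with the rear of the seat. Two armrests of 26×26 mm section run along each side from the seat's front edge to the front of the backrest, top faces 247 mm above the seat top and outer faces flush with the seat's x-edges; a 26×26 mm post under the front of each armrest stands on the seat at the front corner.

C is a rectangular picture frame lying in the x–z plane (depth along y). The opening is 438 mm wide (x) by 304 mm tall (z), surrounded by a border 72 mm wide on all four sides. The frame is 31 mm deep and is made of two full-height vertical stiles with two horizontal rails fitted between them.

The chair is on top of the table. The picture frame is on the floor beside the table on its −y side.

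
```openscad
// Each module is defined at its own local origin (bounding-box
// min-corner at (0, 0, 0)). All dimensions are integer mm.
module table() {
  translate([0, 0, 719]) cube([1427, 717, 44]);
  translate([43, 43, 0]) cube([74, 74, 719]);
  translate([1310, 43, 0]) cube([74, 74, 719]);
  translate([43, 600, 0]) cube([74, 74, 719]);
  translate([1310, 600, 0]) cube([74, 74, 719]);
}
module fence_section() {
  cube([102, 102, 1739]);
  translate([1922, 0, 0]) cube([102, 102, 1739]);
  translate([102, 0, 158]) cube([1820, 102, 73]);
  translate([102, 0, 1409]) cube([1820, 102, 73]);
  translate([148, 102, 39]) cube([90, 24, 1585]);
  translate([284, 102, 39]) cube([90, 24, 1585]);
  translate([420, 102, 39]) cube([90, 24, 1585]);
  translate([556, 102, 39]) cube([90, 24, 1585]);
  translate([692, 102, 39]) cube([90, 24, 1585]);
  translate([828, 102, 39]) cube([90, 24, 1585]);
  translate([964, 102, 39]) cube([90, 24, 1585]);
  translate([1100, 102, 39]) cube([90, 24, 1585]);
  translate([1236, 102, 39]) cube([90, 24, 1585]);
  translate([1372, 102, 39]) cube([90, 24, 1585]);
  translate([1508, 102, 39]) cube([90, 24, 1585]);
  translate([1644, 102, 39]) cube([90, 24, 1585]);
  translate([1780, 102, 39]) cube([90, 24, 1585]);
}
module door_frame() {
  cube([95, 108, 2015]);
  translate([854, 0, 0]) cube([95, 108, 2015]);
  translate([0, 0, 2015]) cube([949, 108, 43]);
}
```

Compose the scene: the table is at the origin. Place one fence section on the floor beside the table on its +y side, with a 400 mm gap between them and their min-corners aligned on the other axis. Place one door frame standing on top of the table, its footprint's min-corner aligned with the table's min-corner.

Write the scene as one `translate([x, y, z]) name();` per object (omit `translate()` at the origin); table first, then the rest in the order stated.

table();
translate([0, 1117, 0]) fence_section();
translate([0, 0, 763]) door_frame();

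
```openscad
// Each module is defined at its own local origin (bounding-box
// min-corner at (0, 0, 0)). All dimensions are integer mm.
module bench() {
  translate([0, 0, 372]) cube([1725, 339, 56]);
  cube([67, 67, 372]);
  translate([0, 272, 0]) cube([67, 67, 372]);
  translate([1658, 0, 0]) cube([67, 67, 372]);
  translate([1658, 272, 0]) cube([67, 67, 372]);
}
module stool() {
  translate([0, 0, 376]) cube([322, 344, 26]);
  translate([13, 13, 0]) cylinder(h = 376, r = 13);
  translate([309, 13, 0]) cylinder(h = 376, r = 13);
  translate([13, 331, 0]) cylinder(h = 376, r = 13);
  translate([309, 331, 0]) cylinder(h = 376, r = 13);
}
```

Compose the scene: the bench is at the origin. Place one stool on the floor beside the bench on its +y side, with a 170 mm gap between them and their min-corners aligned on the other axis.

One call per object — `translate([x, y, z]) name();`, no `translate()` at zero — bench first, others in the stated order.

bench();
translate([0, 509, 0]) stool();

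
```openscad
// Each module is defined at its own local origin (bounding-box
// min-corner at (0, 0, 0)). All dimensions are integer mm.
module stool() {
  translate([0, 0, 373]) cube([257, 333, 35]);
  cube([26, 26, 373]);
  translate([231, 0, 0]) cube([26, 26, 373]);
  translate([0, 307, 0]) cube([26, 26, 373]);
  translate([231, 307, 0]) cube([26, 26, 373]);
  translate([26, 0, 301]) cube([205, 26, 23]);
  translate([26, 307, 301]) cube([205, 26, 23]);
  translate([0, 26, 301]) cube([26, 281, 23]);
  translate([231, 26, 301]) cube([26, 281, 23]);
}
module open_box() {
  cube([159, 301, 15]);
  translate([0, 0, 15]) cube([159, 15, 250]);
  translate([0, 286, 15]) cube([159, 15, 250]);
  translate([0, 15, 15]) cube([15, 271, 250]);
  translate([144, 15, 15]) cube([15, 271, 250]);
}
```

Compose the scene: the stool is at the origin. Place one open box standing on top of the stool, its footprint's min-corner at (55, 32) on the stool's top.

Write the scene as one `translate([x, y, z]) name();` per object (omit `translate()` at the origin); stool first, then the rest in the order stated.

stool();
translate([55, 32, 408]) open_box();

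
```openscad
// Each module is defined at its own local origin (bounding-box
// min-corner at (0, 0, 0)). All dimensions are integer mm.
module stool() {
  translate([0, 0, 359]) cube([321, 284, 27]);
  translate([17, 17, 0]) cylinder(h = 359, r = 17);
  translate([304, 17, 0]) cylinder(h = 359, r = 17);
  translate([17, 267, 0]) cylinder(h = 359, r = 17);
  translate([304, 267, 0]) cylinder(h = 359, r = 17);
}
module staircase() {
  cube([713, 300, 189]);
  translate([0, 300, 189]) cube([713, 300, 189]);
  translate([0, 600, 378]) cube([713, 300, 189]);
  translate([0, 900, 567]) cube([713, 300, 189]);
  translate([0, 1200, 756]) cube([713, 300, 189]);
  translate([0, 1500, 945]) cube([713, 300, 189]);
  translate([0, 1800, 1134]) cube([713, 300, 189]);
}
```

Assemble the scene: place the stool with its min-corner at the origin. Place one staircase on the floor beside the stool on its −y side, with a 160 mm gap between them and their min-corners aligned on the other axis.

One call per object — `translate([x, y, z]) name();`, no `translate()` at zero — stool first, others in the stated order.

stool();
translate([0, -2260, 0]) staircase();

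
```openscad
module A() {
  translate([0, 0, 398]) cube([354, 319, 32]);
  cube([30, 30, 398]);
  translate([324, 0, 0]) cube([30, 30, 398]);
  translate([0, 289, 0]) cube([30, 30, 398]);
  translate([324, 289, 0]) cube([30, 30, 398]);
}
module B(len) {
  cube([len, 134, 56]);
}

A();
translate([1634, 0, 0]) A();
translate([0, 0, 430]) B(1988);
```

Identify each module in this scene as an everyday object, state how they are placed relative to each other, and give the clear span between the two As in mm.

A is a stool. B is a beam. A beam spans the tops of two stools. The clear span between the two stools is 1280 mm.

Second stool starts at x = 1634; first ends at x = 354; clear span = 1634 − 354 = 1280 mm.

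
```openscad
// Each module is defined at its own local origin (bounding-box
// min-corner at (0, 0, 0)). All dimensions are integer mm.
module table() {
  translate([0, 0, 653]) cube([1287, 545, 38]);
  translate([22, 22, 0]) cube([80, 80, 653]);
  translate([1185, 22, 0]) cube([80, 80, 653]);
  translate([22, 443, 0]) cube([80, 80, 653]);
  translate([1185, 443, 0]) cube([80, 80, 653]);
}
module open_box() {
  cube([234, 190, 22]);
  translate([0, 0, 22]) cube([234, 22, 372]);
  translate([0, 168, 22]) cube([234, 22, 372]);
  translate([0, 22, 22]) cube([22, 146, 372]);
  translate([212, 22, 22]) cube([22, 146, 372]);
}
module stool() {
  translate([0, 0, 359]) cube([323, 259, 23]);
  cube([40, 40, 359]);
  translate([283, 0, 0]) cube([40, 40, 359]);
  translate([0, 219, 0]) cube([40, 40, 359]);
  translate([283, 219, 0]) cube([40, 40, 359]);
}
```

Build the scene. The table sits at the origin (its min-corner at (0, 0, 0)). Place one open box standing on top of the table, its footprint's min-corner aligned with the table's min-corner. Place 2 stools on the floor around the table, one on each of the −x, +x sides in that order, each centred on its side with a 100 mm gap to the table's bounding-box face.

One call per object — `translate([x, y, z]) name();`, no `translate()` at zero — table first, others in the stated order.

table();
translate([0, 0, 691]) open_box();
translate([-423, 143, 0]) stool();
translate([1387, 143, 0]) stool();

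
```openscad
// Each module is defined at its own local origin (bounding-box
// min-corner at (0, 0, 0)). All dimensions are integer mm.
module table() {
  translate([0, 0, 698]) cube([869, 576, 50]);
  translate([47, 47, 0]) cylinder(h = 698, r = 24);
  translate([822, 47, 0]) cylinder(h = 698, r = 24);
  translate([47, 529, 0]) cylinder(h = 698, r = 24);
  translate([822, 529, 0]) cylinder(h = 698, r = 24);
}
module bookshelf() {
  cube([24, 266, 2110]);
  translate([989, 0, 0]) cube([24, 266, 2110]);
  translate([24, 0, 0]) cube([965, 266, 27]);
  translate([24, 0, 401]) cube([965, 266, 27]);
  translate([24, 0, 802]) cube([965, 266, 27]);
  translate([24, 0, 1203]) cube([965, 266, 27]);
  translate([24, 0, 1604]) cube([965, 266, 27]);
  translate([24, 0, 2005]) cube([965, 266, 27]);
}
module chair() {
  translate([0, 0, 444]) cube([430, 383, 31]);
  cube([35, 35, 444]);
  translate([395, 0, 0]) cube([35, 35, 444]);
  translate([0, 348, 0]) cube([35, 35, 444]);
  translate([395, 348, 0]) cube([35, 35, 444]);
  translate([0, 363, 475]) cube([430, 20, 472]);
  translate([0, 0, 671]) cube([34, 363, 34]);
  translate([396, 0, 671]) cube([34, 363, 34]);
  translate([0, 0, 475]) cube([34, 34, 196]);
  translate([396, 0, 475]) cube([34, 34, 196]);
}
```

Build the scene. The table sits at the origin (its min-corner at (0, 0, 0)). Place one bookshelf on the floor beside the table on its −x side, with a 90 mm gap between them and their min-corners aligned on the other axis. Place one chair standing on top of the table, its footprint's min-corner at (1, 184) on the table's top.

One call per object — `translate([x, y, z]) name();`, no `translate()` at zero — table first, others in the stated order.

table();
translate([-1103, 0, 0]) bookshelf();
translate([1, 184, 748]) chair();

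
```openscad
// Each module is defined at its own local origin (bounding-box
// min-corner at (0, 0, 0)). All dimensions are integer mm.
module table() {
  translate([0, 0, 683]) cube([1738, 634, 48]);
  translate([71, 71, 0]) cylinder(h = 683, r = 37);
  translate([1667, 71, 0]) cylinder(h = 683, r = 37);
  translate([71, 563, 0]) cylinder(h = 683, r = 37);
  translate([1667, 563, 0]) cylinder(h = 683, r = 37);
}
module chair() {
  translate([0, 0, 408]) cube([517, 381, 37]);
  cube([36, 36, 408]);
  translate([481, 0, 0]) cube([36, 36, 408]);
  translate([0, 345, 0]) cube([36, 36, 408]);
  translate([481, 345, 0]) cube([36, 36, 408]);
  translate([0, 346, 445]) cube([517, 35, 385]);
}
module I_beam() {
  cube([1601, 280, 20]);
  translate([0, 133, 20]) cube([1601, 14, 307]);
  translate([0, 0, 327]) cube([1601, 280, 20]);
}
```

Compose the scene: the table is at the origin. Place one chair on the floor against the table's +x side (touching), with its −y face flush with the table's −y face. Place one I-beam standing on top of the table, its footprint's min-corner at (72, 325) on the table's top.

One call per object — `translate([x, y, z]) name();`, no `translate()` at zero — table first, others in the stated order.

table();
translate([1738, 0, 0]) chair();
translate([72, 325, 731]) I_beam();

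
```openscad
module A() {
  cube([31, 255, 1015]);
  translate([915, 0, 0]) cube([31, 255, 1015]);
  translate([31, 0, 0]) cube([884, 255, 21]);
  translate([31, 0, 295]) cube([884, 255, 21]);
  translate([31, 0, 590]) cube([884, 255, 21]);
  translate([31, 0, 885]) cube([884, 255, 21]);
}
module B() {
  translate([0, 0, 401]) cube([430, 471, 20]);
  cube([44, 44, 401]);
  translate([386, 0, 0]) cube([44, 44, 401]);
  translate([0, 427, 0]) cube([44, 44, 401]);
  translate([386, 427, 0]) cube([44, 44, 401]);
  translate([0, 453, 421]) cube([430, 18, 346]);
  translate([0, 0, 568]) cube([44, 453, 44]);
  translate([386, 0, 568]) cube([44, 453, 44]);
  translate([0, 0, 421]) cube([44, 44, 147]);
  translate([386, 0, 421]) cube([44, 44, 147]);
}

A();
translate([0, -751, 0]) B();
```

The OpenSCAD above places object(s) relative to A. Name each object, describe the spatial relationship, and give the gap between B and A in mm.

The chair's nearest face is 280 mm from the bookshelf's −y face.

A is a bookshelf. B is a chair. The chair is on the floor beside the bookshelf on its −y side. The gap between the chair and the bookshelf is 280 mm.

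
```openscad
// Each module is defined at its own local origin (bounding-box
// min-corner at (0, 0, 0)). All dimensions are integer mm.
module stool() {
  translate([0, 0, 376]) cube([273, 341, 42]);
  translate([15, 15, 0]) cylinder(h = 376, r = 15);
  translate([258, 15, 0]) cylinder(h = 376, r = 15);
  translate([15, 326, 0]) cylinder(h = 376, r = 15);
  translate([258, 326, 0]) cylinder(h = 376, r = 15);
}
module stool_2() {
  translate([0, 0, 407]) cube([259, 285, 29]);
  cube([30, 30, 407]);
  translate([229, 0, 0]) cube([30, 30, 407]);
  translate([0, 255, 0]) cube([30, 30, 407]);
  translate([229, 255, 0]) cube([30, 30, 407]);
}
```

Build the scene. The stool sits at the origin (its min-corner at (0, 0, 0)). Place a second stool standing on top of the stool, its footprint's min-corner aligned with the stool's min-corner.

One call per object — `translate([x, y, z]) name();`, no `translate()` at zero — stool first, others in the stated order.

stool();
translate([0, 0, 418]) stool_2();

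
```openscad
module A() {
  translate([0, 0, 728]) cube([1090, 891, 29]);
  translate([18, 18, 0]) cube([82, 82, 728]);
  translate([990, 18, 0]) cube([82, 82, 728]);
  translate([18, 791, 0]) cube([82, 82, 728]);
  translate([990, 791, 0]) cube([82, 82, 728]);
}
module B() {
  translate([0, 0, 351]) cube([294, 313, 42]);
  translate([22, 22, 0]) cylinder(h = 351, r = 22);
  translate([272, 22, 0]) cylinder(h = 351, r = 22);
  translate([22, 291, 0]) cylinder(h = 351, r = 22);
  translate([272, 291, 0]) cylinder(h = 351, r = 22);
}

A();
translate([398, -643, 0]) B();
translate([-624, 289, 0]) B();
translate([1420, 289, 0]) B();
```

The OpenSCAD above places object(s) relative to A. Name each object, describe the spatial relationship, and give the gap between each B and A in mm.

A is a table. B is a stool. Three stools sit around the table at the −y, −x, +x sides. The gap between each stool and the table is 330 mm.

Each stool's nearest face is 330 mm from the table's bounding box.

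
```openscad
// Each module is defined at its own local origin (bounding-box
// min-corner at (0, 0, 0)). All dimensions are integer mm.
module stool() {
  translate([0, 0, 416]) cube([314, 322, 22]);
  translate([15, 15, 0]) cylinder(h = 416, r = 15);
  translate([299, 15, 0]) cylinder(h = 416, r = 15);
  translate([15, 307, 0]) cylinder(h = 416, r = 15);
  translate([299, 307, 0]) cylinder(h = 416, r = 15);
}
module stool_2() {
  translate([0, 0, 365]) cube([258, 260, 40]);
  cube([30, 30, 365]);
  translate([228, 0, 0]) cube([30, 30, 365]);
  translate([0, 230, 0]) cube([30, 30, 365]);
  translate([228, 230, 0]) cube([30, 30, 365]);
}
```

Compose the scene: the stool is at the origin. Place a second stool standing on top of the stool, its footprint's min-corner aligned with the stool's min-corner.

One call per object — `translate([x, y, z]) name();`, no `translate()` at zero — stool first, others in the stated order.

stool();
translate([0, 0, 438]) stool_2();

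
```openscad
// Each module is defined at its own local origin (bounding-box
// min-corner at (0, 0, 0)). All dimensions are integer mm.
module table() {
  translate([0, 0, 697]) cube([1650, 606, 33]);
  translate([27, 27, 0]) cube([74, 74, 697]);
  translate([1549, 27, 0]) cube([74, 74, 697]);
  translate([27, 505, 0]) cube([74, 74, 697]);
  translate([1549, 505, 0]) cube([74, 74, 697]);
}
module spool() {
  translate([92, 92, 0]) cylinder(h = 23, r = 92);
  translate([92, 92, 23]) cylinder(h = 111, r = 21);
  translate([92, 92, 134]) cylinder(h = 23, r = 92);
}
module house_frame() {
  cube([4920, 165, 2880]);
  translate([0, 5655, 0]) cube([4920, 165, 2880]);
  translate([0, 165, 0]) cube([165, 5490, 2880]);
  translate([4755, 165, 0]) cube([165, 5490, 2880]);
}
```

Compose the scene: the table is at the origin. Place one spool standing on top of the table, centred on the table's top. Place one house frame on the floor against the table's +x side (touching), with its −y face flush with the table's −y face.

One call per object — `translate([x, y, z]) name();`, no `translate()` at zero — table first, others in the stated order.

table();
translate([733, 211, 730]) spool();
translate([1650, 0, 0]) house_frame();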